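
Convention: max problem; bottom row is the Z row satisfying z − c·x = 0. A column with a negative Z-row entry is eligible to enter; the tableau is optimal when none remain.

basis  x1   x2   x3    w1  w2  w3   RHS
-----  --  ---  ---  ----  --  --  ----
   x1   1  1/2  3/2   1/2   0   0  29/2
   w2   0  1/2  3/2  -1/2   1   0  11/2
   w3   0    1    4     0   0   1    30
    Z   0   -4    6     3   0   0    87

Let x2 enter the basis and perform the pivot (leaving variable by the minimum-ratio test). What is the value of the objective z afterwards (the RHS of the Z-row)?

131

Ratio test on column x2 — row 1: (29/2)/(1/2) = 29; row 2: (11/2)/(1/2) = 11; row 3: 30/1 = 30. Minimum is 11 at row 2 (w2 leaves); pivot element 1/2.
Pivot on row 2; the Z-row RHS becomes 87 − (-4)·11 = 131.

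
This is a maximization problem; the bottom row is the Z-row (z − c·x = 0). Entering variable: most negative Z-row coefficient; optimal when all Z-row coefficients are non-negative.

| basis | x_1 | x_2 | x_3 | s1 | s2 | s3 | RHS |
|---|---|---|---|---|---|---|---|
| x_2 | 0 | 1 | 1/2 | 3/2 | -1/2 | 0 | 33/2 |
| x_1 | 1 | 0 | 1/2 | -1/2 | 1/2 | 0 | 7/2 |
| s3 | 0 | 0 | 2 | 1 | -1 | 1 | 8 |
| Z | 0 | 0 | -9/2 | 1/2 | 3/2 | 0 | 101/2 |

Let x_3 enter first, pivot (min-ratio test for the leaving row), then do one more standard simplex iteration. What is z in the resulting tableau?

Ratio test on column x_3 — row 1: (33/2)/(1/2) = 33; row 2: (7/2)/(1/2) = 7; row 3: 8/2 = 4. Minimum is 4 at row 3 (s3 leaves); pivot element 2.
Pivot on row 3; the Z-row RHS becomes 101/2 − (-9/2)·4 = 137/2.
Next entering variable (most negative Z-row entry -3/4): s2.
Ratio test on column s2 — row 1: entry -1/4 ≤ 0; row 2: (3/2)/(3/4) = 2; row 3: entry -1/2 ≤ 0. Minimum is 2 at row 2 (x_1 leaves); pivot element 3/4.
After the second pivot the Z-row RHS is 137/2 − (-3/4)·2 = 70.

70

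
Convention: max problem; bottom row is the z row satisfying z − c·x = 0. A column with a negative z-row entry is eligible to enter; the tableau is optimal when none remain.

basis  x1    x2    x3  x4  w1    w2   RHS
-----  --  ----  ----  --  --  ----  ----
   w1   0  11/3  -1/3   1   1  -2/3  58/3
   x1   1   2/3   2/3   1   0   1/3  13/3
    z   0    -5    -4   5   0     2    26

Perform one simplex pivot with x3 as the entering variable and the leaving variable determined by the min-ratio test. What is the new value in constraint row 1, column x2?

Ratio test on column x3 — row 1: entry -1/3 ≤ 0; row 2: (13/3)/(2/3) = 13/2. Minimum is 13/2 at row 2 (x1 leaves); pivot element 2/3.
Divide row 2 by 2/3; eliminate column x3 from the other rows.
Row 1 update in column x2: 11/3 − (-1/3)·1 = 4.

4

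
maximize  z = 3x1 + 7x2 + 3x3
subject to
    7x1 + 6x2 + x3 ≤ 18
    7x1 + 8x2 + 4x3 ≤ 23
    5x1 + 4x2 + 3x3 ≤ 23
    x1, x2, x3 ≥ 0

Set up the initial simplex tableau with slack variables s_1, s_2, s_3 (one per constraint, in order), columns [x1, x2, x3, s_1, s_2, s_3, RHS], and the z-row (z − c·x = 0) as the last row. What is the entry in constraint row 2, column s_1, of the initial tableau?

Slack s_1 belongs to constraint 1; its column is the unit vector e_1, so the entry in row 2 is 0.

0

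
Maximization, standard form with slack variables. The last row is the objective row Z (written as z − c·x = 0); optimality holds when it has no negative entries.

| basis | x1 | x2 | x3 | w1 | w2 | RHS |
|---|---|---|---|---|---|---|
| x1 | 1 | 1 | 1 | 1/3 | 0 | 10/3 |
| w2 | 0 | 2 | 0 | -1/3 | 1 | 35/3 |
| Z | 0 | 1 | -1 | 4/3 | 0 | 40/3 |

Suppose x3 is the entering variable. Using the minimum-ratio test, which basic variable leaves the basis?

Column x3 entries and ratios — x1: (10/3)/1 = 10/3; w2: 0 ≤ 0, skip.
Smallest ratio is 10/3 in the row of x1, so x1 leaves.

x1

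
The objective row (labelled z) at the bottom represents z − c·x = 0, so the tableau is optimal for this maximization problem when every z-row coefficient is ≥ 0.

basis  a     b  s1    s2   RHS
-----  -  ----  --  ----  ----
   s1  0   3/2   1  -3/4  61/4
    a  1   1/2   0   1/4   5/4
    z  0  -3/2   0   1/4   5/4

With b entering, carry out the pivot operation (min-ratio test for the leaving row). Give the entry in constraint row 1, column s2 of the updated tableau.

Ratio test on column b — row 1: (61/4)/(3/2) = 61/6; row 2: (5/4)/(1/2) = 5/2. Minimum is 5/2 at row 2 (a leaves); pivot element 1/2.
Divide row 2 by 1/2; eliminate column b from the other rows.
Row 1 update in column s2: -3/4 − (3/2)·(1/2) = -3/2.

-3/2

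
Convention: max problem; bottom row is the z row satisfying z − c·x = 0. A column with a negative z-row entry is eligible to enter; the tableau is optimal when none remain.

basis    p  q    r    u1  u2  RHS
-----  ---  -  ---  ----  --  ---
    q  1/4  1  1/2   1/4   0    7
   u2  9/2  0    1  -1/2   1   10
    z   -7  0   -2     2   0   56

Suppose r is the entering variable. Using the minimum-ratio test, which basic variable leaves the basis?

Column r entries and ratios — q: 7/(1/2) = 14; u2: 10/1 = 10.
Smallest ratio is 10 in the row of u2, so u2 leaves.

u2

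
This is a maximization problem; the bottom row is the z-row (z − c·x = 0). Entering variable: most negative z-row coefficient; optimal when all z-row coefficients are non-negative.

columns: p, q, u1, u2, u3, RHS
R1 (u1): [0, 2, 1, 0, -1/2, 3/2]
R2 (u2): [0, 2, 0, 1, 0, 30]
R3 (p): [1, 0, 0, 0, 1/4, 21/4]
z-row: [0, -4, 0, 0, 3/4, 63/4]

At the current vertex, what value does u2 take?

u2 is basic (row 2); its value is the RHS of that row, 30.

30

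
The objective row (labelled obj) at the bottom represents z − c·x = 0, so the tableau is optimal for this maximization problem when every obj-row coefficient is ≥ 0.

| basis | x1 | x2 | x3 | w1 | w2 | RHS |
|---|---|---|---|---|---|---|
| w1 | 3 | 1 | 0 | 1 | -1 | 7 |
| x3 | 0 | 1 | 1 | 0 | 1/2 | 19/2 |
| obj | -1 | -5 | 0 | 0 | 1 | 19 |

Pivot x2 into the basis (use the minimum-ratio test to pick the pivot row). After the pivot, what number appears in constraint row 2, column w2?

3/2

Ratio test on column x2 — row 1: 7/1 = 7; row 2: (19/2)/1 = 19/2. Minimum is 7 at row 1 (w1 leaves); pivot element 1.
Divide row 1 by 1; eliminate column x2 from the other rows.
Row 2 update in column w2: 1/2 − 1·(-1) = 3/2.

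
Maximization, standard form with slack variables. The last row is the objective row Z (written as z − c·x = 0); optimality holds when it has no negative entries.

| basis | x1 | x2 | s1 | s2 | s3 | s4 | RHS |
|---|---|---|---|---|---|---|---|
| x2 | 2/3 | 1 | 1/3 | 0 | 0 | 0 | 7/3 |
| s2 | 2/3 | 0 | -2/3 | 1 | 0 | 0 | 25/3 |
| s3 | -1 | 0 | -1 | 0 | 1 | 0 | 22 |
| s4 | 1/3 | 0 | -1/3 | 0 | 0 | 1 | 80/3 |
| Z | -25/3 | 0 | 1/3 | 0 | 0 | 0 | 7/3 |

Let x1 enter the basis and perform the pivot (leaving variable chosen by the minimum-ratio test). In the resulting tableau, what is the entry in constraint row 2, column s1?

-1

Ratio test on column x1 — row 1: (7/3)/(2/3) = 7/2; row 2: (25/3)/(2/3) = 25/2; row 3: entry -1 ≤ 0; row 4: (80/3)/(1/3) = 80. Minimum is 7/2 at row 1 (x2 leaves); pivot element 2/3.
Divide row 1 by 2/3; eliminate column x1 from the other rows.
Row 2 update in column s1: -2/3 − (2/3)·(1/2) = -1.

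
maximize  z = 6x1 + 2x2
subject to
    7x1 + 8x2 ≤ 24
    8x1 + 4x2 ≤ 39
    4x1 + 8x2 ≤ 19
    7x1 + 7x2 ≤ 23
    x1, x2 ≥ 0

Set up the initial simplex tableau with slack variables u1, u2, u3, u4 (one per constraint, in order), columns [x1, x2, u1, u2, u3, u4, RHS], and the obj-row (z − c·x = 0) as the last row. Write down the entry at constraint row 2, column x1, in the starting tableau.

Constraint 2 has coefficient 8 on x1.

8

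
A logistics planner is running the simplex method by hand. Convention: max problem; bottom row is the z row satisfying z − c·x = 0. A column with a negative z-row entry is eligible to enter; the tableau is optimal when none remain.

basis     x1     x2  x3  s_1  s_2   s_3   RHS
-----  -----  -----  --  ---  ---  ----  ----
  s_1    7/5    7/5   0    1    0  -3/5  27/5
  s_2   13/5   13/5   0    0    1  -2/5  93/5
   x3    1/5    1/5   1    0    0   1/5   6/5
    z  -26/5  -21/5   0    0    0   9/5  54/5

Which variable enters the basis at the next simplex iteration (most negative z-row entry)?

Negative z-row entries: x1: -26/5, x2: -21/5.
The most negative is -26/5 in column x1, so x1 enters.

x1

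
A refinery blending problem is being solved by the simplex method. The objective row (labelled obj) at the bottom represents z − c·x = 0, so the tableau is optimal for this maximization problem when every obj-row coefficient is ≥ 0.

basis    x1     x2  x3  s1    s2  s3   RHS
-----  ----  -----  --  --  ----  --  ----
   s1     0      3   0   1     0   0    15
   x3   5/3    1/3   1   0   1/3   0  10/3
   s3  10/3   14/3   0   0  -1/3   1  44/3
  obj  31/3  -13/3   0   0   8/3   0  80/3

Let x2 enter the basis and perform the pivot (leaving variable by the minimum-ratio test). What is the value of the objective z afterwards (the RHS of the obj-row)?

Ratio test on column x2 — row 1: 15/3 = 5; row 2: (10/3)/(1/3) = 10; row 3: (44/3)/(14/3) = 22/7. Minimum is 22/7 at row 3 (s3 leaves); pivot element 14/3.
Pivot on row 3; the obj-row RHS becomes 80/3 − (-13/3)·(22/7) = 282/7.

282/7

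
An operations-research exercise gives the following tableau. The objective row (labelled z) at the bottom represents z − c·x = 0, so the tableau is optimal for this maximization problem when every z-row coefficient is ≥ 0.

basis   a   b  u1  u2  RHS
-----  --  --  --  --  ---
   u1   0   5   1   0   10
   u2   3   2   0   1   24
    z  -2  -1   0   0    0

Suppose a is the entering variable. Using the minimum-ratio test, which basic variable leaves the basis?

u2

Column a entries and ratios — u1: 0 ≤ 0, skip; u2: 24/3 = 8.
Smallest ratio is 8 in the row of u2, so u2 leaves.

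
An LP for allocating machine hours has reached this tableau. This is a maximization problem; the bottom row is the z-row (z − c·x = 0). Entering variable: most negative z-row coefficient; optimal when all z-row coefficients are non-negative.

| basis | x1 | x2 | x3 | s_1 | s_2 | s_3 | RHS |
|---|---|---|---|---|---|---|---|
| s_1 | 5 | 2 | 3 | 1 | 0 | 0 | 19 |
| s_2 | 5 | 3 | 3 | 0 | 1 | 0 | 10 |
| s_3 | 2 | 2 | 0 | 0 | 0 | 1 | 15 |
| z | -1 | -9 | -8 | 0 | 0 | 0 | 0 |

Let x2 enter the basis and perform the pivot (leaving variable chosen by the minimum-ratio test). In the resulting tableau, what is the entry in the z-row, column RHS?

30

Ratio test on column x2 — row 1: 19/2 = 19/2; row 2: 10/3 = 10/3; row 3: 15/2 = 15/2. Minimum is 10/3 at row 2 (s_2 leaves); pivot element 3.
Divide row 2 by 3; eliminate column x2 from the other rows.
z-row update in column RHS: 0 − (-9)·(10/3) = 30.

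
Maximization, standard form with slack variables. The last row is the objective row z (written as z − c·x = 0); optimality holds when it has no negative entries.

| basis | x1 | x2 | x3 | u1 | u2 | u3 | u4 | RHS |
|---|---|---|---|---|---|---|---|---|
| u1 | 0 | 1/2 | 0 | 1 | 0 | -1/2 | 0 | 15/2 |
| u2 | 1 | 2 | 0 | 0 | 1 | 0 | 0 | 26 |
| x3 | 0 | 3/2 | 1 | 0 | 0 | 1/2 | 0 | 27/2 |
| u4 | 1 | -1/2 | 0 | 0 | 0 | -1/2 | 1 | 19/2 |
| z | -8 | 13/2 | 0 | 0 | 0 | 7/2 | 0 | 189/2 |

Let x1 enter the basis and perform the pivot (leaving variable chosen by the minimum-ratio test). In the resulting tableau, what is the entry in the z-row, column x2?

5/2

Ratio test on column x1 — row 1: entry 0 ≤ 0; row 2: 26/1 = 26; row 3: entry 0 ≤ 0; row 4: (19/2)/1 = 19/2. Minimum is 19/2 at row 4 (u4 leaves); pivot element 1.
Divide row 4 by 1; eliminate column x1 from the other rows.
z-row update in column x2: 13/2 − (-8)·(-1/2) = 5/2.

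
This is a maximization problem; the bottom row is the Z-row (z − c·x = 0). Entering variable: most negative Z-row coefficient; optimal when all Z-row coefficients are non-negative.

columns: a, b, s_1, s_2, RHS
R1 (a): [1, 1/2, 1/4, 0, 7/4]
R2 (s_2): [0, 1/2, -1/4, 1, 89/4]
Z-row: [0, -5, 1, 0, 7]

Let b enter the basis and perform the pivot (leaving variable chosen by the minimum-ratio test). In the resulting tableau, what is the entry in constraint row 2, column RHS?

Ratio test on column b — row 1: (7/4)/(1/2) = 7/2; row 2: (89/4)/(1/2) = 89/2. Minimum is 7/2 at row 1 (a leaves); pivot element 1/2.
Divide row 1 by 1/2; eliminate column b from the other rows.
Row 2 update in column RHS: 89/4 − (1/2)·(7/2) = 41/2.

41/2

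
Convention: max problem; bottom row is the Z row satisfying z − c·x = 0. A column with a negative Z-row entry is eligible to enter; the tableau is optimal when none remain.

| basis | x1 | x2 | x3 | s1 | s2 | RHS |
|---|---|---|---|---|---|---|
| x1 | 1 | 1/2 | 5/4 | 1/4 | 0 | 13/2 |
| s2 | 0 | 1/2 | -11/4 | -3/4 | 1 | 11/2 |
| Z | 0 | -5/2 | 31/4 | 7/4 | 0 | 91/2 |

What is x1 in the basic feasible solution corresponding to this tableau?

x1 is basic (row 1); its value is the RHS of that row, 13/2.

13/2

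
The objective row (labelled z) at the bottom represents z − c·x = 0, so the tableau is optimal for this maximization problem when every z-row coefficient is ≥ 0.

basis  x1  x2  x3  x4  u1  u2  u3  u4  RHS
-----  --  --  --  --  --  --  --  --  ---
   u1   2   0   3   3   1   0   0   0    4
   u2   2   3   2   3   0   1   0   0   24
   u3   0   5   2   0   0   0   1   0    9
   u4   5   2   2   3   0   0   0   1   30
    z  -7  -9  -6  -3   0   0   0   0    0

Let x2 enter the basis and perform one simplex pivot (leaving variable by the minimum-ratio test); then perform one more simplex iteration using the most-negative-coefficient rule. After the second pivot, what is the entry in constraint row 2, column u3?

-3/5

Ratio test on column x2 — row 1: entry 0 ≤ 0; row 2: 24/3 = 8; row 3: 9/5 = 9/5; row 4: 30/2 = 15. Minimum is 9/5 at row 3 (u3 leaves); pivot element 5.
Divide row 3 by 5; eliminate column x2 from the other rows.
Second iteration: most negative z-row entry is -7 in column x1, so x1 enters.
Ratio test on column x1 — row 1: 4/2 = 2; row 2: (93/5)/2 = 93/10; row 3: entry 0 ≤ 0; row 4: (132/5)/5 = 132/25. Minimum is 2 at row 1 (u1 leaves); pivot element 2.
Divide row 1 by 2; eliminate column x1 from the other rows.
After both pivots, the entry at constraint row 2, column u3 is -3/5.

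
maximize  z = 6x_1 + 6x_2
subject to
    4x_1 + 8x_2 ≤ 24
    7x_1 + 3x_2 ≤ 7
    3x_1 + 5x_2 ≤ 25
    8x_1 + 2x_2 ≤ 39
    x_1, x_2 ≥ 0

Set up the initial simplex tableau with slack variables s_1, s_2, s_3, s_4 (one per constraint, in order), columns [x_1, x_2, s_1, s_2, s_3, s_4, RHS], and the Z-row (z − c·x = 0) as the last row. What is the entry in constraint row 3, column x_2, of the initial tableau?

5

Constraint 3 has coefficient 5 on x_2.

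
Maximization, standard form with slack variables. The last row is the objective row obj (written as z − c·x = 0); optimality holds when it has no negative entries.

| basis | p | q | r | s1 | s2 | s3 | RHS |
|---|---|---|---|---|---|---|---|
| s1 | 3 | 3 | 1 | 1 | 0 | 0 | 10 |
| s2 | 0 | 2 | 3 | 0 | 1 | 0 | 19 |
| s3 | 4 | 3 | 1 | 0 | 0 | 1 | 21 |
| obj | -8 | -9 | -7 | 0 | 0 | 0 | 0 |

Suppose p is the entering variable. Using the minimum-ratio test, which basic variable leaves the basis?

s1

Column p entries and ratios — s1: 10/3 = 10/3; s2: 0 ≤ 0, skip; s3: 21/4 = 21/4.
Smallest ratio is 10/3 in the row of s1, so s1 leaves.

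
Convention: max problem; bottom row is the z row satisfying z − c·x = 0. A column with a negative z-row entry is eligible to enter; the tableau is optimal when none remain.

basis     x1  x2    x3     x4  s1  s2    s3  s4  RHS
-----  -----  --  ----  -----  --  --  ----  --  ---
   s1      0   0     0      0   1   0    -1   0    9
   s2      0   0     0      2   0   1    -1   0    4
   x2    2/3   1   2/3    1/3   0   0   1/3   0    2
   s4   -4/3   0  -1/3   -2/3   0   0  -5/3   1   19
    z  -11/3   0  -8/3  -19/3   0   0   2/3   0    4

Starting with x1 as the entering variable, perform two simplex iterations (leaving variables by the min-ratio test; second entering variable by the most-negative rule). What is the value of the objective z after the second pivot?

Ratio test on column x1 — row 1: entry 0 ≤ 0; row 2: entry 0 ≤ 0; row 3: 2/(2/3) = 3; row 4: entry -4/3 ≤ 0. Minimum is 3 at row 3 (x2 leaves); pivot element 2/3.
Pivot on row 3; the z-row RHS becomes 4 − (-11/3)·3 = 15.
Next entering variable (most negative z-row entry -9/2): x4.
Ratio test on column x4 — row 1: entry 0 ≤ 0; row 2: 4/2 = 2; row 3: 3/(1/2) = 6; row 4: entry 0 ≤ 0. Minimum is 2 at row 2 (s2 leaves); pivot element 2.
After the second pivot the z-row RHS is 15 − (-9/2)·2 = 24.

24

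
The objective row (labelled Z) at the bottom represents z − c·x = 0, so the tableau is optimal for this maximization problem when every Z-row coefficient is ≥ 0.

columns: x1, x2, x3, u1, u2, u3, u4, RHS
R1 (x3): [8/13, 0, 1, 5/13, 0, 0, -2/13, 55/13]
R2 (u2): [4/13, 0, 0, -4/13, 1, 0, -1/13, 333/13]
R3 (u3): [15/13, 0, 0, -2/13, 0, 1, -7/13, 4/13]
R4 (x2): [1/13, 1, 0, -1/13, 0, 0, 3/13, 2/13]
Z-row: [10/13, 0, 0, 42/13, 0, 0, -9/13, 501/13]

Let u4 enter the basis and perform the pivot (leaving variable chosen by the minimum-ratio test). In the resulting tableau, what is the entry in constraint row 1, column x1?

Ratio test on column u4 — row 1: entry -2/13 ≤ 0; row 2: entry -1/13 ≤ 0; row 3: entry -7/13 ≤ 0; row 4: (2/13)/(3/13) = 2/3. Minimum is 2/3 at row 4 (x2 leaves); pivot element 3/13.
Divide row 4 by 3/13; eliminate column u4 from the other rows.
Row 1 update in column x1: 8/13 − (-2/13)·(1/3) = 2/3.

2/3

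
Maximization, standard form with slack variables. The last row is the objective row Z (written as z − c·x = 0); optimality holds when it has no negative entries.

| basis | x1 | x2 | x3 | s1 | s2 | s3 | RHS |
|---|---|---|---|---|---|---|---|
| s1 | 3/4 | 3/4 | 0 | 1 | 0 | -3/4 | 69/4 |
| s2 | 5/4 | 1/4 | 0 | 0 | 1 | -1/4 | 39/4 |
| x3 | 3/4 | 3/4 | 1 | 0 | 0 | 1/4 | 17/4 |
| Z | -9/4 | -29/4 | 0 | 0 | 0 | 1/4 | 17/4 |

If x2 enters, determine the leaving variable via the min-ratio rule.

x3

Column x2 entries and ratios — s1: (69/4)/(3/4) = 23; s2: (39/4)/(1/4) = 39; x3: (17/4)/(3/4) = 17/3.
Smallest ratio is 17/3 in the row of x3, so x3 leaves.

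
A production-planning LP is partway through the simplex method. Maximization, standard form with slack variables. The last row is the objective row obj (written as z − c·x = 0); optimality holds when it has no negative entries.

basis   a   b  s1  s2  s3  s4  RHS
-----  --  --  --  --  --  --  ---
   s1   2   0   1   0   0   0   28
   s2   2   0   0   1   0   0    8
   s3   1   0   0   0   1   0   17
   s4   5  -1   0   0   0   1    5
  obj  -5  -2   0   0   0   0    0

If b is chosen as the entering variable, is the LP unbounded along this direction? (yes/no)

Every constraint-row entry in column b is ≤ 0, so increasing b is unbounded.

yes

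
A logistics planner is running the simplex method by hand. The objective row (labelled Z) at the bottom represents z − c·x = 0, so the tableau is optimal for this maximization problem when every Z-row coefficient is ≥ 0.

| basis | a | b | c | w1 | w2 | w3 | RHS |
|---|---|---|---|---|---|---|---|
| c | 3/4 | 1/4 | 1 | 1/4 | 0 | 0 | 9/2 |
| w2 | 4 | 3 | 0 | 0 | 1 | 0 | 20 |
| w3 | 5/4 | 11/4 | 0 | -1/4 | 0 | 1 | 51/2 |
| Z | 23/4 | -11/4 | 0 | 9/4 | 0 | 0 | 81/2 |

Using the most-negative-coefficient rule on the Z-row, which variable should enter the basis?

Negative Z-row entries: b: -11/4.
The most negative is -11/4 in column b, so b enters.

b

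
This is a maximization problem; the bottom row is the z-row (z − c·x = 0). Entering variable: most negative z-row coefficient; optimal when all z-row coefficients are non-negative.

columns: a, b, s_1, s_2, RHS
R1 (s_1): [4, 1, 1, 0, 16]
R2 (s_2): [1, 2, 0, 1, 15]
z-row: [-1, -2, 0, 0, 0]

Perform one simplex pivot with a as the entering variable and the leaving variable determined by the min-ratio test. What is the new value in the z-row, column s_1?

Ratio test on column a — row 1: 16/4 = 4; row 2: 15/1 = 15. Minimum is 4 at row 1 (s_1 leaves); pivot element 4.
Divide row 1 by 4; eliminate column a from the other rows.
z-row update in column s_1: 0 − (-1)·(1/4) = 1/4.

1/4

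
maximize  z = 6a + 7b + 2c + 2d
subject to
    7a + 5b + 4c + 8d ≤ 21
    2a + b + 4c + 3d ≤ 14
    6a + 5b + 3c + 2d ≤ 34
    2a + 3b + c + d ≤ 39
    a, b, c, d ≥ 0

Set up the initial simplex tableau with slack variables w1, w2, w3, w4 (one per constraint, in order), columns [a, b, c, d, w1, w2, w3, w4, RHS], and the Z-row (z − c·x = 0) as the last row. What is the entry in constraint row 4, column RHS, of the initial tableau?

The RHS of constraint 4 is b_4 = 39.

39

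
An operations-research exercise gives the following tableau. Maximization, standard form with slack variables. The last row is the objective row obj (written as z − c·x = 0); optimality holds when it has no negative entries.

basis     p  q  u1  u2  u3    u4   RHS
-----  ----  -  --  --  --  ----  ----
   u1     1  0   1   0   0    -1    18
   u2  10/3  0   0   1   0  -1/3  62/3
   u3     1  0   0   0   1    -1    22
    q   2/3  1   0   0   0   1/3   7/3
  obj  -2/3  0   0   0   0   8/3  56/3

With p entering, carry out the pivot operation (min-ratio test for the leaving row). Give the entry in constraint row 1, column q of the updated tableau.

Ratio test on column p — row 1: 18/1 = 18; row 2: (62/3)/(10/3) = 31/5; row 3: 22/1 = 22; row 4: (7/3)/(2/3) = 7/2. Minimum is 7/2 at row 4 (q leaves); pivot element 2/3.
Divide row 4 by 2/3; eliminate column p from the other rows.
Row 1 update in column q: 0 − 1·(3/2) = -3/2.

-3/2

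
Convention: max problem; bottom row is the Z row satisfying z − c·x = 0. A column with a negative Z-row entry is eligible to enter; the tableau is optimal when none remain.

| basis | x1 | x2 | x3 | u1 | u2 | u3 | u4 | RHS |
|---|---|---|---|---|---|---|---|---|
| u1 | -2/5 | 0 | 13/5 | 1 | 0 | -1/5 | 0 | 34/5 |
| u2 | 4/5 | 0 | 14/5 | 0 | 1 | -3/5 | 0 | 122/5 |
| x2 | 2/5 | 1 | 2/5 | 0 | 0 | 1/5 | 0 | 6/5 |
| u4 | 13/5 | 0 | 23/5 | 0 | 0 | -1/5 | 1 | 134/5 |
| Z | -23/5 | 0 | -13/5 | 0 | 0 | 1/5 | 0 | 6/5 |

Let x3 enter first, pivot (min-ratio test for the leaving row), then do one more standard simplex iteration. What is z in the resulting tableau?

Ratio test on column x3 — row 1: (34/5)/(13/5) = 34/13; row 2: (122/5)/(14/5) = 61/7; row 3: (6/5)/(2/5) = 3; row 4: (134/5)/(23/5) = 134/23. Minimum is 34/13 at row 1 (u1 leaves); pivot element 13/5.
Pivot on row 1; the Z-row RHS becomes 6/5 − (-13/5)·(34/13) = 8.
Next entering variable (most negative Z-row entry -5): x1.
Ratio test on column x1 — row 1: entry -2/13 ≤ 0; row 2: (222/13)/(16/13) = 111/8; row 3: (2/13)/(6/13) = 1/3; row 4: (192/13)/(43/13) = 192/43. Minimum is 1/3 at row 3 (x2 leaves); pivot element 6/13.
After the second pivot the Z-row RHS is 8 − (-5)·(1/3) = 29/3.

29/3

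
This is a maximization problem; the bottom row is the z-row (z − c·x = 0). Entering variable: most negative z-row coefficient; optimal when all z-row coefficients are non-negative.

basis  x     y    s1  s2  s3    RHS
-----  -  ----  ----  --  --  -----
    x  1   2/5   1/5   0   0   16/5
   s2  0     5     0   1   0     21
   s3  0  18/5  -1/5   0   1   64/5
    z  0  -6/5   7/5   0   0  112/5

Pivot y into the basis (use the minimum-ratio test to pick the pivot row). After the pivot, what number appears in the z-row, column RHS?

80/3

Ratio test on column y — row 1: (16/5)/(2/5) = 8; row 2: 21/5 = 21/5; row 3: (64/5)/(18/5) = 32/9. Minimum is 32/9 at row 3 (s3 leaves); pivot element 18/5.
Divide row 3 by 18/5; eliminate column y from the other rows.
z-row update in column RHS: 112/5 − (-6/5)·(32/9) = 80/3.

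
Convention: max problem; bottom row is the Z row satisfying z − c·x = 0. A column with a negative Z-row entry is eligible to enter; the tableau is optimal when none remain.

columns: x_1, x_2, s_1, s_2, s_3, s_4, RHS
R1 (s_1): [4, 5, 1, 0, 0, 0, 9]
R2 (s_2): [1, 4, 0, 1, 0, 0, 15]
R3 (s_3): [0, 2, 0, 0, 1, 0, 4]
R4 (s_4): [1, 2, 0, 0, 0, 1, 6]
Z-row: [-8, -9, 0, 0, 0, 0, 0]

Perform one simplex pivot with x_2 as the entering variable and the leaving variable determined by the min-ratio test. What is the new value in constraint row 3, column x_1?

-8/5

Ratio test on column x_2 — row 1: 9/5 = 9/5; row 2: 15/4 = 15/4; row 3: 4/2 = 2; row 4: 6/2 = 3. Minimum is 9/5 at row 1 (s_1 leaves); pivot element 5.
Divide row 1 by 5; eliminate column x_2 from the other rows.
Row 3 update in column x_1: 0 − 2·(4/5) = -8/5.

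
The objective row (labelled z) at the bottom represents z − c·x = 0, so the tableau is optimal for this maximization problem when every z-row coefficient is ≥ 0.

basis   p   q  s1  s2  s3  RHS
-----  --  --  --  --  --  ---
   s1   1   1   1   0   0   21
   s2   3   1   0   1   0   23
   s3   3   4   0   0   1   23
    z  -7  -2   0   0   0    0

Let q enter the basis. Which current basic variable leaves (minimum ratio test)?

s3

Column q entries and ratios — s1: 21/1 = 21; s2: 23/1 = 23; s3: 23/4 = 23/4.
Smallest ratio is 23/4 in the row of s3, so s3 leaves.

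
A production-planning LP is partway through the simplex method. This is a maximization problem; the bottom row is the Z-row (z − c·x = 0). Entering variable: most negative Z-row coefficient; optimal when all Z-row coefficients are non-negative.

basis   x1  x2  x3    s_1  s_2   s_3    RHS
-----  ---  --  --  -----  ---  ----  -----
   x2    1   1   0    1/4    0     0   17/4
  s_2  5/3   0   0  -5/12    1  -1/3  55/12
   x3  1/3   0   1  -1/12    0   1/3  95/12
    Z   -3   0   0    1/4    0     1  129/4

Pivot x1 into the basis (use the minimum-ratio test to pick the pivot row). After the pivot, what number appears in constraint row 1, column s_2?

-3/5

Ratio test on column x1 — row 1: (17/4)/1 = 17/4; row 2: (55/12)/(5/3) = 11/4; row 3: (95/12)/(1/3) = 95/4. Minimum is 11/4 at row 2 (s_2 leaves); pivot element 5/3.
Divide row 2 by 5/3; eliminate column x1 from the other rows.
Row 1 update in column s_2: 0 − 1·(3/5) = -3/5.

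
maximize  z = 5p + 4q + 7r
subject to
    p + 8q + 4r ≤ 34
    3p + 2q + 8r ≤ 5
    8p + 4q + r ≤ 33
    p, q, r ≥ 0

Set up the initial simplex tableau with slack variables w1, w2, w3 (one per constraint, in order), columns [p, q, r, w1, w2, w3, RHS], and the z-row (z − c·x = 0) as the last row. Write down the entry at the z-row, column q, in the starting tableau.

The z-row carries the negated objective coefficients: the q entry is -4.

-4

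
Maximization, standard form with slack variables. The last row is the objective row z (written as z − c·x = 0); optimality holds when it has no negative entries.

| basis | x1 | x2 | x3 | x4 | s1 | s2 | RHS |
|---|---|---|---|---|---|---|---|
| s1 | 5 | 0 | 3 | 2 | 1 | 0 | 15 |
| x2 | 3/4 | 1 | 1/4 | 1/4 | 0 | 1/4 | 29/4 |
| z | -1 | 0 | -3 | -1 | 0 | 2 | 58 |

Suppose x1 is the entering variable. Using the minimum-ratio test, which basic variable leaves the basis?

s1

Column x1 entries and ratios — s1: 15/5 = 3; x2: (29/4)/(3/4) = 29/3.
Smallest ratio is 3 in the row of s1, so s1 leaves.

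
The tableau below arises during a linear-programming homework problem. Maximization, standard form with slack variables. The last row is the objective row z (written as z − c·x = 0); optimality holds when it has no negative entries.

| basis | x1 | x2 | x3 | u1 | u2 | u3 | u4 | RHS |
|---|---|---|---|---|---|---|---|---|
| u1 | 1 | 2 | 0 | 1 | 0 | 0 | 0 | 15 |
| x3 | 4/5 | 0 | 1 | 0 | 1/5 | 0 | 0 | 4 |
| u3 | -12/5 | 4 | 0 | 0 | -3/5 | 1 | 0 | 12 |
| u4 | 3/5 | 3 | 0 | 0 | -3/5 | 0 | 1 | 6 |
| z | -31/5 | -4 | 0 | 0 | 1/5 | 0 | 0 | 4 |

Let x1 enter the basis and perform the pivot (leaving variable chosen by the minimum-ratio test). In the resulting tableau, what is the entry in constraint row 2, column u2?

1/4

Ratio test on column x1 — row 1: 15/1 = 15; row 2: 4/(4/5) = 5; row 3: entry -12/5 ≤ 0; row 4: 6/(3/5) = 10. Minimum is 5 at row 2 (x3 leaves); pivot element 4/5.
Divide row 2 by 4/5; eliminate column x1 from the other rows.
In the new row 2, the u2 entry is the old entry divided by the pivot: (1/5)/(4/5) = 1/4.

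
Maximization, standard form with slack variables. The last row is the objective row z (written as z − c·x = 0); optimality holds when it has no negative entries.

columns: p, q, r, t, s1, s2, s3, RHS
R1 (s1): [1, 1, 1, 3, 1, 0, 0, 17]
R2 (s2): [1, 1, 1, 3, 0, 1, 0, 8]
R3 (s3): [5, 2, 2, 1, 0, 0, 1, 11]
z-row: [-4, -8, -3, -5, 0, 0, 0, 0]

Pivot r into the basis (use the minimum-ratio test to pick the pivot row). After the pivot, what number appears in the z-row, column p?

Ratio test on column r — row 1: 17/1 = 17; row 2: 8/1 = 8; row 3: 11/2 = 11/2. Minimum is 11/2 at row 3 (s3 leaves); pivot element 2.
Divide row 3 by 2; eliminate column r from the other rows.
z-row update in column p: -4 − (-3)·(5/2) = 7/2.

7/2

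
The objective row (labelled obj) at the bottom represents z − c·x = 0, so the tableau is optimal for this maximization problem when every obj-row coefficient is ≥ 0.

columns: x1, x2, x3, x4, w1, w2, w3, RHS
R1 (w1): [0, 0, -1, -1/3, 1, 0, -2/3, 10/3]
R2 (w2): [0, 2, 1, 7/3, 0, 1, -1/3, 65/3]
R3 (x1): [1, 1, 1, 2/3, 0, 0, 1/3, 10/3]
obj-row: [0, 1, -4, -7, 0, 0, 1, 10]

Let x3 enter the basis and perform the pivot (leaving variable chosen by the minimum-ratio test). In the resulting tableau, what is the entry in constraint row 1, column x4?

Ratio test on column x3 — row 1: entry -1 ≤ 0; row 2: (65/3)/1 = 65/3; row 3: (10/3)/1 = 10/3. Minimum is 10/3 at row 3 (x1 leaves); pivot element 1.
Divide row 3 by 1; eliminate column x3 from the other rows.
Row 1 update in column x4: -1/3 − (-1)·(2/3) = 1/3.

1/3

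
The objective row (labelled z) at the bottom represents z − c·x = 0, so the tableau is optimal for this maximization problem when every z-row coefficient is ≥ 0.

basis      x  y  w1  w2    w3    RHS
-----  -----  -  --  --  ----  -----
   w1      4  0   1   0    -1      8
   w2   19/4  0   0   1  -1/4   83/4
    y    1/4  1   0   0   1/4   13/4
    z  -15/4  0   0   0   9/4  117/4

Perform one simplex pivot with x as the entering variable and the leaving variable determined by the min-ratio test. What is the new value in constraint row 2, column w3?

Ratio test on column x — row 1: 8/4 = 2; row 2: (83/4)/(19/4) = 83/19; row 3: (13/4)/(1/4) = 13. Minimum is 2 at row 1 (w1 leaves); pivot element 4.
Divide row 1 by 4; eliminate column x from the other rows.
Row 2 update in column w3: -1/4 − (19/4)·(-1/4) = 15/16.

15/16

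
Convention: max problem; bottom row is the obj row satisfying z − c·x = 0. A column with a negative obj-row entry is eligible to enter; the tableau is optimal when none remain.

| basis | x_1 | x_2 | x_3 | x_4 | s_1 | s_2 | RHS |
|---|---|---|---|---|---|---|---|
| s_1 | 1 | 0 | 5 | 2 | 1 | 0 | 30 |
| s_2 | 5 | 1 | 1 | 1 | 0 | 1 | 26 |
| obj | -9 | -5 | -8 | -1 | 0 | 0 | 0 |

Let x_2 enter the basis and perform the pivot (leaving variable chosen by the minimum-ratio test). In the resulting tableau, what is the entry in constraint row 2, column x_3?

Ratio test on column x_2 — row 1: entry 0 ≤ 0; row 2: 26/1 = 26. Minimum is 26 at row 2 (s_2 leaves); pivot element 1.
Divide row 2 by 1; eliminate column x_2 from the other rows.
In the new row 2, the x_3 entry is the old entry divided by the pivot: 1/1 = 1.

1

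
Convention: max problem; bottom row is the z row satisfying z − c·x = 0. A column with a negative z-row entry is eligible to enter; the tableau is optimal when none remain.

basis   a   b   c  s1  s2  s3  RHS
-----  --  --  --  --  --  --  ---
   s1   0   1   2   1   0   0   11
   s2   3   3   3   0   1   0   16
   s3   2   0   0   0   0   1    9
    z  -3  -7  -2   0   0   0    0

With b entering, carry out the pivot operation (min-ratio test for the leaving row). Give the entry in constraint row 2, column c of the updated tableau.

Ratio test on column b — row 1: 11/1 = 11; row 2: 16/3 = 16/3; row 3: entry 0 ≤ 0. Minimum is 16/3 at row 2 (s2 leaves); pivot element 3.
Divide row 2 by 3; eliminate column b from the other rows.
In the new row 2, the c entry is the old entry divided by the pivot: 3/3 = 1.

1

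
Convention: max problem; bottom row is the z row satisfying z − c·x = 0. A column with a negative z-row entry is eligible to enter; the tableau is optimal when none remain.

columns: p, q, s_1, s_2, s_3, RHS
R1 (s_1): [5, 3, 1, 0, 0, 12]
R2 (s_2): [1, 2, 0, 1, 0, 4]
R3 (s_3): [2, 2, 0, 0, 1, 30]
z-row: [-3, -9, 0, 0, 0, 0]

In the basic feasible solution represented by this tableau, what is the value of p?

p is not in the basis, so in the current basic feasible solution p = 0.

0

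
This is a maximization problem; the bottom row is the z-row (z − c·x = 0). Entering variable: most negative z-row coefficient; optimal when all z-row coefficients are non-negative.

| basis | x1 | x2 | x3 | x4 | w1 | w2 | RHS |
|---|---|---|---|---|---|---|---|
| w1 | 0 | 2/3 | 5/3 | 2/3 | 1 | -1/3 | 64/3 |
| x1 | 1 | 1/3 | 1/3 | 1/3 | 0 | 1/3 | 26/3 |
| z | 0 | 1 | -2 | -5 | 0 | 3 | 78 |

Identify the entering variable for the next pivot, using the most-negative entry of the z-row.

Negative z-row entries: x3: -2, x4: -5.
The most negative is -5 in column x4, so x4 enters.

x4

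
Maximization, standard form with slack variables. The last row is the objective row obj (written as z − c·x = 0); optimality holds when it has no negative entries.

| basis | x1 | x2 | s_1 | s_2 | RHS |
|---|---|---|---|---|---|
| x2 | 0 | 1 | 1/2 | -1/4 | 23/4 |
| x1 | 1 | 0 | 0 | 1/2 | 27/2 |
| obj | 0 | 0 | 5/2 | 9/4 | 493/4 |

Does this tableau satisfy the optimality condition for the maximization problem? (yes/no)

Every obj-row coefficient is ≥ 0, so the tableau is optimal.

yes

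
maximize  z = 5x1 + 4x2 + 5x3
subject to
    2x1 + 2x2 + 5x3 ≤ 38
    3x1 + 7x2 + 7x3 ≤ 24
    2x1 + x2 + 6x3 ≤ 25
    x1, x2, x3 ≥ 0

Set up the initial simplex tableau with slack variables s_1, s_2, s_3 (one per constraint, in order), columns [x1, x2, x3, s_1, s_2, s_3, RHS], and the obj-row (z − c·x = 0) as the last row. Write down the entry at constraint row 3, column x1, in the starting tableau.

Constraint 3 has coefficient 2 on x1.

2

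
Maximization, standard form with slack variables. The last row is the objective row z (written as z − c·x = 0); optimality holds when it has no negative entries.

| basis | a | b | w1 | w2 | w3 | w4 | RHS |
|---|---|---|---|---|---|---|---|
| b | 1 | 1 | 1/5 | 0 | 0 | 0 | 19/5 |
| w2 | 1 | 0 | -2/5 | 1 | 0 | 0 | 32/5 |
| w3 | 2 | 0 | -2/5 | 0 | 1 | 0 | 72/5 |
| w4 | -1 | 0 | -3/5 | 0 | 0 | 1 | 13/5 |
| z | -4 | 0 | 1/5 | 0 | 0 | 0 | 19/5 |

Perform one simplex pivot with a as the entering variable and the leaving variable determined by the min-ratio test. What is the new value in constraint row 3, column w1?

-4/5

Ratio test on column a — row 1: (19/5)/1 = 19/5; row 2: (32/5)/1 = 32/5; row 3: (72/5)/2 = 36/5; row 4: entry -1 ≤ 0. Minimum is 19/5 at row 1 (b leaves); pivot element 1.
Divide row 1 by 1; eliminate column a from the other rows.
Row 3 update in column w1: -2/5 − 2·(1/5) = -4/5.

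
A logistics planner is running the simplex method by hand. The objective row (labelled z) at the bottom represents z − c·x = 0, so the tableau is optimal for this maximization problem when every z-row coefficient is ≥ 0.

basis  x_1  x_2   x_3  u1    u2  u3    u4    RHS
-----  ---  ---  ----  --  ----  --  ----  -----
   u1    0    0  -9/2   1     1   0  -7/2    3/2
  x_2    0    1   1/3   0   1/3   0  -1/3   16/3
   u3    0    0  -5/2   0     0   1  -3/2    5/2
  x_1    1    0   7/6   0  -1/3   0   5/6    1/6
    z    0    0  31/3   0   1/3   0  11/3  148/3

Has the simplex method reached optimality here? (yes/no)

Every z-row coefficient is ≥ 0, so the tableau is optimal.

yes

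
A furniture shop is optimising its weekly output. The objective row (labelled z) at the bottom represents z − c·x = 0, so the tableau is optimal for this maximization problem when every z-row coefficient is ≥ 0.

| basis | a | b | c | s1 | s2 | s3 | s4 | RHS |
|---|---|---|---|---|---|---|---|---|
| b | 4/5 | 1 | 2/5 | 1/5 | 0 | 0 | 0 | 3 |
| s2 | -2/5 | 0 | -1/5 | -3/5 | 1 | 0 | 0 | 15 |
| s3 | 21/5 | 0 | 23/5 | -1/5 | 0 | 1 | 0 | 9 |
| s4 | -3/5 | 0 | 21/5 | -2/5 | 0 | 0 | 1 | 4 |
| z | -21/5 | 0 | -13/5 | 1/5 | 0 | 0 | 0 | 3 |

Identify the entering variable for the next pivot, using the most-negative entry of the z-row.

Negative z-row entries: a: -21/5, c: -13/5.
The most negative is -21/5 in column a, so a enters.

a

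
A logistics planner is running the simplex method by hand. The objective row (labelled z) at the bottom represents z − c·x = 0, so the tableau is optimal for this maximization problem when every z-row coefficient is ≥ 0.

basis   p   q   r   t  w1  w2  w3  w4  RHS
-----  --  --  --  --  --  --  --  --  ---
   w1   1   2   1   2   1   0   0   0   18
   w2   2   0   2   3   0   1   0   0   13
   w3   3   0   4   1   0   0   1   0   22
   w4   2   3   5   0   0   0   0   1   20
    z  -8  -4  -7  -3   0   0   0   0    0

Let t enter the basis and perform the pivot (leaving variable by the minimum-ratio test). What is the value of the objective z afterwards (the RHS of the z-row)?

Ratio test on column t — row 1: 18/2 = 9; row 2: 13/3 = 13/3; row 3: 22/1 = 22; row 4: entry 0 ≤ 0. Minimum is 13/3 at row 2 (w2 leaves); pivot element 3.
Pivot on row 2; the z-row RHS becomes 0 − (-3)·(13/3) = 13.

13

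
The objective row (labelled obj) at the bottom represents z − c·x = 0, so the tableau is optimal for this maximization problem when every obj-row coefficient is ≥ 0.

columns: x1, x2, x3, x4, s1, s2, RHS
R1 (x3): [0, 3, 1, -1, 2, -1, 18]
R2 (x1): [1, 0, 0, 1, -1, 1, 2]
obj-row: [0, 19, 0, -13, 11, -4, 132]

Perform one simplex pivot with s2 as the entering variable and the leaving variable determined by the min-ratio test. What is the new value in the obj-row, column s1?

Ratio test on column s2 — row 1: entry -1 ≤ 0; row 2: 2/1 = 2. Minimum is 2 at row 2 (x1 leaves); pivot element 1.
Divide row 2 by 1; eliminate column s2 from the other rows.
obj-row update in column s1: 11 − (-4)·(-1) = 7.

7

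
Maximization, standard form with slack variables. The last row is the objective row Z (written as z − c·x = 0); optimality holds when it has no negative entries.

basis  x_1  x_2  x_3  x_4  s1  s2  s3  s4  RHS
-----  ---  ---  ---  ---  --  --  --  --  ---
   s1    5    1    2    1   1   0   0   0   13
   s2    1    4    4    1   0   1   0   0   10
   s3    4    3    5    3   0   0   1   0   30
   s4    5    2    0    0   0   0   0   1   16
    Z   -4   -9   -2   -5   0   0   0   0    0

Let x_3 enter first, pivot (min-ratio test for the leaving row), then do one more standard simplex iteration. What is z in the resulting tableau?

Ratio test on column x_3 — row 1: 13/2 = 13/2; row 2: 10/4 = 5/2; row 3: 30/5 = 6; row 4: entry 0 ≤ 0. Minimum is 5/2 at row 2 (s2 leaves); pivot element 4.
Pivot on row 2; the Z-row RHS becomes 0 − (-2)·(5/2) = 5.
Next entering variable (most negative Z-row entry -7): x_2.
Ratio test on column x_2 — row 1: entry -1 ≤ 0; row 2: (5/2)/1 = 5/2; row 3: entry -2 ≤ 0; row 4: 16/2 = 8. Minimum is 5/2 at row 2 (x_3 leaves); pivot element 1.
After the second pivot the Z-row RHS is 5 − (-7)·(5/2) = 45/2.

45/2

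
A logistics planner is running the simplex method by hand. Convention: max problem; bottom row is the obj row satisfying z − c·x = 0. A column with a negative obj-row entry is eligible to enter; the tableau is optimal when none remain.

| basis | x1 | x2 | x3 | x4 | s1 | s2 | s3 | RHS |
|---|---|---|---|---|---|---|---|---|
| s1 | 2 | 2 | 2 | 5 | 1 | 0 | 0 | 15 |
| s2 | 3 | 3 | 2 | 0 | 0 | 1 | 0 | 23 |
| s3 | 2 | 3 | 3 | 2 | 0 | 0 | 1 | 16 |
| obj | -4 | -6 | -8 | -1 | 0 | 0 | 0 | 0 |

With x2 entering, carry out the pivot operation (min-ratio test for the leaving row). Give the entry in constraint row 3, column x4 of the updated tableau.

Ratio test on column x2 — row 1: 15/2 = 15/2; row 2: 23/3 = 23/3; row 3: 16/3 = 16/3. Minimum is 16/3 at row 3 (s3 leaves); pivot element 3.
Divide row 3 by 3; eliminate column x2 from the other rows.
In the new row 3, the x4 entry is the old entry divided by the pivot: 2/3 = 2/3.

2/3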